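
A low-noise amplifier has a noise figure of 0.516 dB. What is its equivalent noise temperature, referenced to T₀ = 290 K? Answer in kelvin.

36.6 K

F = 10^(0.516/10) = 1.12616
T_e = (F − 1)·T₀ = (1.12616 − 1) × 290 = 36.6 K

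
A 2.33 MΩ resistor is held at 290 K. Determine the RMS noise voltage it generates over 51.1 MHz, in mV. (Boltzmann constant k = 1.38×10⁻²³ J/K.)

1.38 mV

V_n = √(4kTRB)
4kTRB = 4 × 1.38×10⁻²³ × 290 × 2.33×10⁶ × 5.11×10⁷ = 1.91×10⁻⁶ V²
V_n = √(1.91×10⁻⁶) = 1.38×10⁻³ V = 1.38 mV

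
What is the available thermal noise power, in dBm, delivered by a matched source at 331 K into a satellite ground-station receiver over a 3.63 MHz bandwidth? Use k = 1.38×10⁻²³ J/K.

P_n = kTB = 1.38×10⁻²³ × 331 × 3.63×10⁶ = 1.66×10⁻¹⁴ W
In dBm: 10 log₁₀(1.66×10⁻¹⁴ / 10⁻³) = −107.8 dBm

−107.8 dBm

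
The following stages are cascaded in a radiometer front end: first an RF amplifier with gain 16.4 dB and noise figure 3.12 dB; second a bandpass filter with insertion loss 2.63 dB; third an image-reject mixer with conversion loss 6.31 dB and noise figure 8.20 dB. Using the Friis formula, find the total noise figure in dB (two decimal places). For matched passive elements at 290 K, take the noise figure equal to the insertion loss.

Convert to linear (a loss of L dB is a gain of −L dB): F_i = 10^(NF_i/10), G_i = 10^(G_i,dB/10)
  Stage 1: F_1 = 10^(3.12/10) = 2.051, G_1 = 10^(16.4/10) = 43.65
  Stage 2: F_2 = 10^(2.63/10) = 1.832, G_2 = 10^(−2.63/10) = 0.5458
  Stage 3: F_3 = 10^(8.20/10) = 6.607, G_3 = 10^(−6.31/10) = 0.2339
Friis cascade:
  F = 2.051 + (1.832 − 1)/43.65 + (6.607 − 1)/23.82 = 2.306
NF = 10 log₁₀(2.306) = 3.63 dB

3.63 dB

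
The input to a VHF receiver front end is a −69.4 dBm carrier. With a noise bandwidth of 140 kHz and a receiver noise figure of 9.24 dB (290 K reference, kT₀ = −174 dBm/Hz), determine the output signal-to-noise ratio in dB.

43.9 dB

Noise floor: N = −174 + 10 log₁₀(B) + NF
10 log₁₀(1.40×10⁵) = 51.46 dB
N = −174 + 51.46 + 9.24 = −113.30 dBm
SNR = P_sig − N = −69.4 − (−113.30) = 43.90 dB → 43.9 dB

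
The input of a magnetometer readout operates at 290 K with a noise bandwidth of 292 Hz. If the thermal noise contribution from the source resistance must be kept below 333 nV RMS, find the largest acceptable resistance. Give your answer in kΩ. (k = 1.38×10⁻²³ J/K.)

23.7 kΩ

Johnson–Nyquist: V_n = √(4kTRB) ⇒ R = V_n² / (4kTB)
4kTB = 4 × 1.38×10⁻²³ × 290 × 2.92×10² = 4.67×10⁻¹⁸
R = (3.33×10⁻⁷)² / 4.67×10⁻¹⁸ = 2.37×10⁴ Ω = 23.7 kΩ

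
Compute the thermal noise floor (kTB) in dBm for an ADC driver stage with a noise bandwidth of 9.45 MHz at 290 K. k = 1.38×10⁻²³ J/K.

P_n = kTB = 1.38×10⁻²³ × 290 × 9.45×10⁶ = 3.78×10⁻¹⁴ W
In dBm: 10 log₁₀(3.78×10⁻¹⁴ / 10⁻³) = −104.2 dBm

−104.2 dBm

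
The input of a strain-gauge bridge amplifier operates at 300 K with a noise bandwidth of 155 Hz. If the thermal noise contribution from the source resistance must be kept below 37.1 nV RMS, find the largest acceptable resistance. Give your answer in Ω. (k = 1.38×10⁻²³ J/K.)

536 Ω

Johnson–Nyquist: V_n = √(4kTRB) ⇒ R = V_n² / (4kTB)
4kTB = 4 × 1.38×10⁻²³ × 300 × 1.55×10² = 2.57×10⁻¹⁸
R = (3.71×10⁻⁸)² / 2.57×10⁻¹⁸ = 5.36×10² Ω = 536 Ω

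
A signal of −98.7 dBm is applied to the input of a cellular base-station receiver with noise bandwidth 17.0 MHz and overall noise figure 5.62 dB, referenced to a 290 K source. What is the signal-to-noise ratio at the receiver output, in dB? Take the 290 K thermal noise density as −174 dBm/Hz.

Noise floor: N = −174 + 10 log₁₀(B) + NF
10 log₁₀(1.70×10⁷) = 72.3 dB
N = −174 + 72.3 + 5.62 = −96.08 dBm
SNR = P_sig − N = −98.7 − (−96.08) = −2.62 dB → −2.6 dB

−2.6 dB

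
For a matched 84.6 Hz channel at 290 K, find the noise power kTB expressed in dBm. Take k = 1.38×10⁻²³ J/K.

−154.7 dBm

P_n = kTB = 1.38×10⁻²³ × 290 × 8.46×10¹ = 3.39×10⁻¹⁹ W
In dBm: 10 log₁₀(3.39×10⁻¹⁹ / 10⁻³) = −154.7 dBm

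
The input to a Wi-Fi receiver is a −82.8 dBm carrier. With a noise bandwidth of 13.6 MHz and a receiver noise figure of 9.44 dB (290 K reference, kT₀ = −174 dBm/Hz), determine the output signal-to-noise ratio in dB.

Noise floor: N = −174 + 10 log₁₀(B) + NF
10 log₁₀(1.36×10⁷) = 71.34 dB
N = −174 + 71.34 + 9.44 = −93.22 dBm
SNR = P_sig − N = −82.8 − (−93.22) = 10.42 dB → 10.4 dB

10.4 dB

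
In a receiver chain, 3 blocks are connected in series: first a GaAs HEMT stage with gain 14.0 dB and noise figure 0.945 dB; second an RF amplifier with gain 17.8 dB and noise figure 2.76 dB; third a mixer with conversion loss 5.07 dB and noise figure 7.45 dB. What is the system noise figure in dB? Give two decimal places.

1.08 dB

Convert to linear (a loss of L dB is a gain of −L dB): F_i = 10^(NF_i/10), G_i = 10^(G_i,dB/10)
  Stage 1: F_1 = 10^(0.945/10) = 1.243, G_1 = 10^(14.0/10) = 25.12
  Stage 2: F_2 = 10^(2.76/10) = 1.888, G_2 = 10^(17.8/10) = 60.26
  Stage 3: F_3 = 10^(7.45/10) = 5.559, G_3 = 10^(−5.07/10) = 0.3112
Friis cascade:
  F = 1.243 + (1.888 − 1)/25.12 + (5.559 − 1)/1514 = 1.281
NF = 10 log₁₀(1.281) = 1.08 dB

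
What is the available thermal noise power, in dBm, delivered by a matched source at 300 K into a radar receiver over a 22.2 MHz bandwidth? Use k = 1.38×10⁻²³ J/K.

−100.4 dBm

P_n = kTB = 1.38×10⁻²³ × 300 × 2.22×10⁷ = 9.19×10⁻¹⁴ W
In dBm: 10 log₁₀(9.19×10⁻¹⁴ / 10⁻³) = −100.4 dBm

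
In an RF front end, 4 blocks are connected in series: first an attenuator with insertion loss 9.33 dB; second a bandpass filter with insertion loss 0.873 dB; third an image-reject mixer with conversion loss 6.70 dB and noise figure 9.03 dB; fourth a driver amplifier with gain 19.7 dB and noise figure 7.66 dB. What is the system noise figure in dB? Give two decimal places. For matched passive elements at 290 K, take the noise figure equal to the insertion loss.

25.06 dB

Convert to linear (a loss of L dB is a gain of −L dB): F_i = 10^(NF_i/10), G_i = 10^(G_i,dB/10)
  Stage 1: F_1 = 10^(9.33/10) = 8.570, G_1 = 10^(−9.33/10) = 0.1167
  Stage 2: F_2 = 10^(0.873/10) = 1.223, G_2 = 10^(−0.873/10) = 0.8179
  Stage 3: F_3 = 10^(9.03/10) = 7.998, G_3 = 10^(−6.70/10) = 0.2138
  Stage 4: F_4 = 10^(7.66/10) = 5.834, G_4 = 10^(19.7/10) = 93.33
Friis cascade:
  F = 8.570 + (1.223 − 1)/0.1167 + (7.998 − 1)/0.09543 + (5.834 − 1)/0.02040 = 320.8
NF = 10 log₁₀(320.8) = 25.06 dB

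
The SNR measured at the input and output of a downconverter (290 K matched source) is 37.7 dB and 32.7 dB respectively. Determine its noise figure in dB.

5.0 dB

NF (dB) = SNR_in(dB) − SNR_out(dB) when the source is at T₀
NF = 37.7 − 32.7 = 5.0 dB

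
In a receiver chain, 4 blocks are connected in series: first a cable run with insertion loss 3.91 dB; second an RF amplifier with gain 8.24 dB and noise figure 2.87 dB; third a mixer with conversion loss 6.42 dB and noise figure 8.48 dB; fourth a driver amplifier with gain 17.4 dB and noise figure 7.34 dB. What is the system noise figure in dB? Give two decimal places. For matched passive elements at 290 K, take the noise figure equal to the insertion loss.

11.51 dB

Convert to linear (a loss of L dB is a gain of −L dB): F_i = 10^(NF_i/10), G_i = 10^(G_i,dB/10)
  Stage 1: F_1 = 10^(3.91/10) = 2.460, G_1 = 10^(−3.91/10) = 0.4064
  Stage 2: F_2 = 10^(2.87/10) = 1.936, G_2 = 10^(8.24/10) = 6.668
  Stage 3: F_3 = 10^(8.48/10) = 7.047, G_3 = 10^(−6.42/10) = 0.2280
  Stage 4: F_4 = 10^(7.34/10) = 5.420, G_4 = 10^(17.4/10) = 54.95
Friis cascade:
  F = 2.460 + (1.936 − 1)/0.4064 + (7.047 − 1)/2.710 + (5.420 − 1)/0.6180 = 14.15
NF = 10 log₁₀(14.15) = 11.51 dB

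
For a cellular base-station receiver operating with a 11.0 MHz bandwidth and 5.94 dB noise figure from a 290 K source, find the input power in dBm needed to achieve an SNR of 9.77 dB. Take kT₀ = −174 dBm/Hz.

−87.9 dBm

Sensitivity = −174 + 10 log₁₀(B) + NF + SNR_min
= −174 + 70.41 + 5.94 + 9.77
= −87.88 dBm → −87.9 dBm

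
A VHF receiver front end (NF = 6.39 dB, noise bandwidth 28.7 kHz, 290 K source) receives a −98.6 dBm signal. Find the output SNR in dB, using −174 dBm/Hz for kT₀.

24.4 dB

Noise floor: N = −174 + 10 log₁₀(B) + NF
10 log₁₀(2.87×10⁴) = 44.58 dB
N = −174 + 44.58 + 6.39 = −123.03 dBm
SNR = P_sig − N = −98.6 − (−123.03) = 24.43 dB → 24.4 dB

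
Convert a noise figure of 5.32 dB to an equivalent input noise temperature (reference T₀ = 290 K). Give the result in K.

697 K

F = 10^(5.32/10) = 3.40408
T_e = (F − 1)·T₀ = (3.40408 − 1) × 290 = 697 K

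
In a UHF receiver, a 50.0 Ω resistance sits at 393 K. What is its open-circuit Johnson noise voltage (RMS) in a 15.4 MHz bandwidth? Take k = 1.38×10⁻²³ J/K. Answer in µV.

4.09 µV

V_n = √(4kTRB)
4kTRB = 4 × 1.38×10⁻²³ × 393 × 5.00×10¹ × 1.54×10⁷ = 1.67×10⁻¹¹ V²
V_n = √(1.67×10⁻¹¹) = 4.09×10⁻⁶ V = 4.09 µV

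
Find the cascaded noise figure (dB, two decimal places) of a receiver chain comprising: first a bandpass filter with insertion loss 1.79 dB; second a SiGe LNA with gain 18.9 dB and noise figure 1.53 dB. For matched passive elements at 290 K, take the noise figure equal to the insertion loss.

3.32 dB

Convert to linear (a loss of L dB is a gain of −L dB): F_i = 10^(NF_i/10), G_i = 10^(G_i,dB/10)
  Stage 1: F_1 = 10^(1.79/10) = 1.510, G_1 = 10^(−1.79/10) = 0.6622
  Stage 2: F_2 = 10^(1.53/10) = 1.422, G_2 = 10^(18.9/10) = 77.62
Friis cascade:
  F = 1.510 + (1.422 − 1)/0.6622 = 2.148
NF = 10 log₁₀(2.148) = 3.32 dB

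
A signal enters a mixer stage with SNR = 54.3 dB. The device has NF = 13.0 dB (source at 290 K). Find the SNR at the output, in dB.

By definition F = SNR_in/SNR_out, so in dB: SNR_out = SNR_in − NF
SNR_out = 54.3 − 13.0 = 41.3 dB

41.3 dB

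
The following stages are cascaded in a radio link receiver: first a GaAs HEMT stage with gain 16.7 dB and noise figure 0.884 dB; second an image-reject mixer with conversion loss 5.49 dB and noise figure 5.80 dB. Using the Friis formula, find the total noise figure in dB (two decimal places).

1.09 dB

Convert to linear (a loss of L dB is a gain of −L dB): F_i = 10^(NF_i/10), G_i = 10^(G_i,dB/10)
  Stage 1: F_1 = 10^(0.884/10) = 1.226, G_1 = 10^(16.7/10) = 46.77
  Stage 2: F_2 = 10^(5.80/10) = 3.802, G_2 = 10^(−5.49/10) = 0.2825
Friis cascade:
  F = 1.226 + (3.802 − 1)/46.77 = 1.286
NF = 10 log₁₀(1.286) = 1.09 dB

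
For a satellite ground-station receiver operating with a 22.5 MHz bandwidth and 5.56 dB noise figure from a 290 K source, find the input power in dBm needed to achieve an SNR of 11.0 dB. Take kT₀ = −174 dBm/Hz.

−83.9 dBm

Sensitivity = −174 + 10 log₁₀(B) + NF + SNR_min
= −174 + 73.52 + 5.56 + 11.0
= −83.92 dBm → −83.9 dBm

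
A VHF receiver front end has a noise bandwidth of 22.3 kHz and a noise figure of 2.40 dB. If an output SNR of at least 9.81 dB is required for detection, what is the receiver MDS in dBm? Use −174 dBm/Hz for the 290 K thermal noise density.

−118.3 dBm

Sensitivity = −174 + 10 log₁₀(B) + NF + SNR_min
= −174 + 43.48 + 2.40 + 9.81
= −118.31 dBm → −118.3 dBm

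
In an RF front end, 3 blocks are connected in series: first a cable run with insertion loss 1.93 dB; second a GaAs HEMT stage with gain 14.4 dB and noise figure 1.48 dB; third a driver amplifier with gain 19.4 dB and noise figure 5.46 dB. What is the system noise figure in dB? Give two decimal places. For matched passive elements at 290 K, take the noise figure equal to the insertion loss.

Convert to linear (a loss of L dB is a gain of −L dB): F_i = 10^(NF_i/10), G_i = 10^(G_i,dB/10)
  Stage 1: F_1 = 10^(1.93/10) = 1.560, G_1 = 10^(−1.93/10) = 0.6412
  Stage 2: F_2 = 10^(1.48/10) = 1.406, G_2 = 10^(14.4/10) = 27.54
  Stage 3: F_3 = 10^(5.46/10) = 3.516, G_3 = 10^(19.4/10) = 87.10
Friis cascade:
  F = 1.560 + (1.406 − 1)/0.6412 + (3.516 − 1)/17.66 = 2.335
NF = 10 log₁₀(2.335) = 3.68 dB

3.68 dB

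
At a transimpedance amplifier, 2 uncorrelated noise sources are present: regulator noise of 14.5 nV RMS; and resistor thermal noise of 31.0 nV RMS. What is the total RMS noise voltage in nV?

34.2 nV

Uncorrelated sources add in power (mean-square): V_tot = √(ΣV_i²)
V_tot = √[(1.45×10⁻⁸)² + (3.10×10⁻⁸)²] = 3.42×10⁻⁸ V = 34.2 nV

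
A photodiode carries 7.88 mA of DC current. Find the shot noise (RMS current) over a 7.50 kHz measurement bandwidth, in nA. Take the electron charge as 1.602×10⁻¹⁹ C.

4.35 nA

I_n = √(2qI·B)
2qI·B = 2 × 1.602×10⁻¹⁹ × 7.88×10⁻³ × 7.50×10³ = 1.89×10⁻¹⁷ A²
I_n = √(1.89×10⁻¹⁷) = 4.35×10⁻⁹ A = 4.35 nA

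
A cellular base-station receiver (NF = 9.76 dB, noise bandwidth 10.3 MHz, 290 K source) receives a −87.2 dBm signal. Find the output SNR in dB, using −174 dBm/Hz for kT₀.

6.9 dB

Noise floor: N = −174 + 10 log₁₀(B) + NF
10 log₁₀(1.03×10⁷) = 70.13 dB
N = −174 + 70.13 + 9.76 = −94.11 dBm
SNR = P_sig − N = −87.2 − (−94.11) = 6.91 dB → 6.9 dB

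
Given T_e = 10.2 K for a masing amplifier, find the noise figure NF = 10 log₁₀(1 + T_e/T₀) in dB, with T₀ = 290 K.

0.150 dB

F = 1 + T_e/T₀ = 1 + 10.2/290 = 1.03517
NF = 10 log₁₀(1.03517) = 0.150 dB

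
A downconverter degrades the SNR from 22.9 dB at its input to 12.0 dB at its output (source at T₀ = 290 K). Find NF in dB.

10.9 dB

NF (dB) = SNR_in(dB) − SNR_out(dB) when the source is at T₀
NF = 22.9 − 12.0 = 10.9 dB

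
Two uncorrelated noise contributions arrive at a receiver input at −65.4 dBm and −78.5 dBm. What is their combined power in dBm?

Convert to linear, add, convert back:
P₁ = 2.88×10⁻¹⁰ W, P₂ = 1.41×10⁻¹¹ W
P_tot = 3.03×10⁻¹⁰ W → 10 log₁₀(P_tot / 10⁻³) = −65.2 dBm

−65.2 dBm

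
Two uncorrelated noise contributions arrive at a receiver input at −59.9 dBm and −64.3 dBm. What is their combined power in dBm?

−58.6 dBm

Convert to linear, add, convert back:
P₁ = 1.02×10⁻⁹ W, P₂ = 3.72×10⁻¹⁰ W
P_tot = 1.39×10⁻⁹ W → 10 log₁₀(P_tot / 10⁻³) = −58.6 dBm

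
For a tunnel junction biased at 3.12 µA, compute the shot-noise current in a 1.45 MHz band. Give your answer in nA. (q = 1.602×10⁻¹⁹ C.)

I_n = √(2qI·B)
2qI·B = 2 × 1.602×10⁻¹⁹ × 3.12×10⁻⁶ × 1.45×10⁶ = 1.45×10⁻¹⁸ A²
I_n = √(1.45×10⁻¹⁸) = 1.20×10⁻⁹ A = 1.20 nA

1.20 nA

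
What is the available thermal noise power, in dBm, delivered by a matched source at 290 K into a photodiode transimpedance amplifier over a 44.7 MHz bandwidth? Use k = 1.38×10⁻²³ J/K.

P_n = kTB = 1.38×10⁻²³ × 290 × 4.47×10⁷ = 1.79×10⁻¹³ W
In dBm: 10 log₁₀(1.79×10⁻¹³ / 10⁻³) = −97.5 dBm

−97.5 dBm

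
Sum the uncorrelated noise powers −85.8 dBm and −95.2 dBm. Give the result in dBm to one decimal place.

−85.3 dBm

Convert to linear, add, convert back:
P₁ = 2.63×10⁻¹² W, P₂ = 3.02×10⁻¹³ W
P_tot = 2.93×10⁻¹² W → 10 log₁₀(P_tot / 10⁻³) = −85.3 dBm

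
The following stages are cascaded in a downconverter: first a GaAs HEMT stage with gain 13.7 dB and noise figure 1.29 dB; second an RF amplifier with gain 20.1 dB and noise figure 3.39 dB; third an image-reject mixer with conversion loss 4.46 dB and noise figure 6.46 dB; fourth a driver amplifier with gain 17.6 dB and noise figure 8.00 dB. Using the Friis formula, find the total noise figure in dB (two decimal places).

Convert to linear (a loss of L dB is a gain of −L dB): F_i = 10^(NF_i/10), G_i = 10^(G_i,dB/10)
  Stage 1: F_1 = 10^(1.29/10) = 1.346, G_1 = 10^(13.7/10) = 23.44
  Stage 2: F_2 = 10^(3.39/10) = 2.183, G_2 = 10^(20.1/10) = 102.3
  Stage 3: F_3 = 10^(6.46/10) = 4.426, G_3 = 10^(−4.46/10) = 0.3581
  Stage 4: F_4 = 10^(8.00/10) = 6.310, G_4 = 10^(17.6/10) = 57.54
Friis cascade:
  F = 1.346 + (2.183 − 1)/23.44 + (4.426 − 1)/2399 + (6.310 − 1)/859.0 = 1.404
NF = 10 log₁₀(1.404) = 1.47 dB

1.47 dB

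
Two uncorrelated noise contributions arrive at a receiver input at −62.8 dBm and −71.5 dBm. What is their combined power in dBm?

Convert to linear, add, convert back:
P₁ = 5.25×10⁻¹⁰ W, P₂ = 7.08×10⁻¹¹ W
P_tot = 5.96×10⁻¹⁰ W → 10 log₁₀(P_tot / 10⁻³) = −62.3 dBm

−62.3 dBm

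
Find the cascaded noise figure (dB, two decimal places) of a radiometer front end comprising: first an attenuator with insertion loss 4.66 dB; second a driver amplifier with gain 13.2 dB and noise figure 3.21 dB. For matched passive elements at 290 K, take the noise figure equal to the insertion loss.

7.87 dB

Convert to linear (a loss of L dB is a gain of −L dB): F_i = 10^(NF_i/10), G_i = 10^(G_i,dB/10)
  Stage 1: F_1 = 10^(4.66/10) = 2.924, G_1 = 10^(−4.66/10) = 0.3420
  Stage 2: F_2 = 10^(3.21/10) = 2.094, G_2 = 10^(13.2/10) = 20.89
Friis cascade:
  F = 2.924 + (2.094 − 1)/0.3420 = 6.124
NF = 10 log₁₀(6.124) = 7.87 dB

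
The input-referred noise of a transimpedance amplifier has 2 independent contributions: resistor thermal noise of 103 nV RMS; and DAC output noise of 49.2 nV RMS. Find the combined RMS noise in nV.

114 nV

Uncorrelated sources add in power (mean-square): V_tot = √(ΣV_i²)
V_tot = √[(1.03×10⁻⁷)² + (4.92×10⁻⁸)²] = 1.14×10⁻⁷ V = 114 nV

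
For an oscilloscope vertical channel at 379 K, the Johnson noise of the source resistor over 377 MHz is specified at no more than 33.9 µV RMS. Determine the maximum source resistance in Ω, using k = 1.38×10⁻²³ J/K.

146 Ω

Johnson–Nyquist: V_n = √(4kTRB) ⇒ R = V_n² / (4kTB)
4kTB = 4 × 1.38×10⁻²³ × 379 × 3.77×10⁸ = 7.89×10⁻¹²
R = (3.39×10⁻⁵)² / 7.89×10⁻¹² = 1.46×10² Ω = 146 Ω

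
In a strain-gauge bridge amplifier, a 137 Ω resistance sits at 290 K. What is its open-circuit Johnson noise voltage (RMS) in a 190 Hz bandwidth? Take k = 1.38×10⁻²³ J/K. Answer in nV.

V_n = √(4kTRB)
4kTRB = 4 × 1.38×10⁻²³ × 290 × 1.37×10² × 1.90×10² = 4.17×10⁻¹⁶ V²
V_n = √(4.17×10⁻¹⁶) = 2.04×10⁻⁸ V = 20.4 nV

20.4 nV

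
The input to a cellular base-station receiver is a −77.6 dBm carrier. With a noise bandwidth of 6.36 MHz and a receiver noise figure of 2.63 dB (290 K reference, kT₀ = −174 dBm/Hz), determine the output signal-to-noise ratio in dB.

Noise floor: N = −174 + 10 log₁₀(B) + NF
10 log₁₀(6.36×10⁶) = 68.03 dB
N = −174 + 68.03 + 2.63 = −103.34 dBm
SNR = P_sig − N = −77.6 − (−103.34) = 25.74 dB → 25.7 dB

25.7 dB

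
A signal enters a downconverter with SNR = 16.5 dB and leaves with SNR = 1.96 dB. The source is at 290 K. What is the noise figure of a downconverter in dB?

NF (dB) = SNR_in(dB) − SNR_out(dB) when the source is at T₀
NF = 16.5 − 1.96 = 14.54 dB

14.54 dB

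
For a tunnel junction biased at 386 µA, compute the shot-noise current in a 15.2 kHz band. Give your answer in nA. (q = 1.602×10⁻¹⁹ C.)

I_n = √(2qI·B)
2qI·B = 2 × 1.602×10⁻¹⁹ × 3.86×10⁻⁴ × 1.52×10⁴ = 1.88×10⁻¹⁸ A²
I_n = √(1.88×10⁻¹⁸) = 1.37×10⁻⁹ A = 1.37 nA

1.37 nA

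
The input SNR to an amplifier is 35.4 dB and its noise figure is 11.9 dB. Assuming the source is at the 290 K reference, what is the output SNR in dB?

By definition F = SNR_in/SNR_out, so in dB: SNR_out = SNR_in − NF
SNR_out = 35.4 − 11.9 = 23.5 dB

23.5 dB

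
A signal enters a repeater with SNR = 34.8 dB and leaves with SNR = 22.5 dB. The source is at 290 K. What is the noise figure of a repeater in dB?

12.3 dB

NF (dB) = SNR_in(dB) − SNR_out(dB) when the source is at T₀
NF = 34.8 − 22.5 = 12.3 dB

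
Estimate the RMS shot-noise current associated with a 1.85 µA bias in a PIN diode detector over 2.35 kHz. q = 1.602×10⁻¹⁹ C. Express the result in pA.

37.3 pA

I_n = √(2qI·B)
2qI·B = 2 × 1.602×10⁻¹⁹ × 1.85×10⁻⁶ × 2.35×10³ = 1.39×10⁻²¹ A²
I_n = √(1.39×10⁻²¹) = 3.73×10⁻¹¹ A = 37.3 pA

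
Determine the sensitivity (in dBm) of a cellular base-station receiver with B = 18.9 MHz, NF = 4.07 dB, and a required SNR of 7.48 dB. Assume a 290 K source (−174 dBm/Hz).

−89.7 dBm

Sensitivity = −174 + 10 log₁₀(B) + NF + SNR_min
= −174 + 72.76 + 4.07 + 7.48
= −89.69 dBm → −89.7 dBm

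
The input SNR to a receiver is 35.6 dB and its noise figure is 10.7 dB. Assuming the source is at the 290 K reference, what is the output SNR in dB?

By definition F = SNR_in/SNR_out, so in dB: SNR_out = SNR_in − NF
SNR_out = 35.6 − 10.7 = 24.9 dB

24.9 dB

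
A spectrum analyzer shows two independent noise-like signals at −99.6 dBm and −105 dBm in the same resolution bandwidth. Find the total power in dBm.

Convert to linear, add, convert back:
P₁ = 1.10×10⁻¹³ W, P₂ = 3.16×10⁻¹⁴ W
P_tot = 1.41×10⁻¹³ W → 10 log₁₀(P_tot / 10⁻³) = −98.5 dBm

−98.5 dBm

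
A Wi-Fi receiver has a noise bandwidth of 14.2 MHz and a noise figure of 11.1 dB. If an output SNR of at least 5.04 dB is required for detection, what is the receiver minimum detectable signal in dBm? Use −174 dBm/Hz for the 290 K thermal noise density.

Sensitivity = −174 + 10 log₁₀(B) + NF + SNR_min
= −174 + 71.52 + 11.1 + 5.04
= −86.34 dBm → −86.3 dBm

−86.3 dBm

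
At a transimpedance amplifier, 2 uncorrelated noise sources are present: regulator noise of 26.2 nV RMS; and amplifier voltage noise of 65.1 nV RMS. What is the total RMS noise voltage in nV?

Uncorrelated sources add in power (mean-square): V_tot = √(ΣV_i²)
V_tot = √[(2.62×10⁻⁸)² + (6.51×10⁻⁸)²] = 7.02×10⁻⁸ V = 70.2 nV

70.2 nV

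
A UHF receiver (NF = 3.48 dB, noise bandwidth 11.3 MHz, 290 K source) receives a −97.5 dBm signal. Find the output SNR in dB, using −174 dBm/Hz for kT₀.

Noise floor: N = −174 + 10 log₁₀(B) + NF
10 log₁₀(1.13×10⁷) = 70.53 dB
N = −174 + 70.53 + 3.48 = −99.99 dBm
SNR = P_sig − N = −97.5 − (−99.99) = 2.49 dB → 2.5 dB

2.5 dB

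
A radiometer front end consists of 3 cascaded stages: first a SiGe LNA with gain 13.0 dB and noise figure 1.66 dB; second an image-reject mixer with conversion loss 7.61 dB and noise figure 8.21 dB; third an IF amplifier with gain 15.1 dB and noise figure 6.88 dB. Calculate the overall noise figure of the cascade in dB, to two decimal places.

4.58 dB

Convert to linear (a loss of L dB is a gain of −L dB): F_i = 10^(NF_i/10), G_i = 10^(G_i,dB/10)
  Stage 1: F_1 = 10^(1.66/10) = 1.466, G_1 = 10^(13.0/10) = 19.95
  Stage 2: F_2 = 10^(8.21/10) = 6.622, G_2 = 10^(−7.61/10) = 0.1734
  Stage 3: F_3 = 10^(6.88/10) = 4.875, G_3 = 10^(15.1/10) = 32.36
Friis cascade:
  F = 1.466 + (6.622 − 1)/19.95 + (4.875 − 1)/3.459 = 2.868
NF = 10 log₁₀(2.868) = 4.58 dB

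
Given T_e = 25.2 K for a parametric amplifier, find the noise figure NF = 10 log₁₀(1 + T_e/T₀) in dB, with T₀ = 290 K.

0.362 dB

F = 1 + T_e/T₀ = 1 + 25.2/290 = 1.0869
NF = 10 log₁₀(1.0869) = 0.362 dB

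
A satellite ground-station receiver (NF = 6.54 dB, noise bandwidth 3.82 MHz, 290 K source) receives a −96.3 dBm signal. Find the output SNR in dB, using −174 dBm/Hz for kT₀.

Noise floor: N = −174 + 10 log₁₀(B) + NF
10 log₁₀(3.82×10⁶) = 65.82 dB
N = −174 + 65.82 + 6.54 = −101.64 dBm
SNR = P_sig − N = −96.3 − (−101.64) = 5.34 dB → 5.3 dB

5.3 dB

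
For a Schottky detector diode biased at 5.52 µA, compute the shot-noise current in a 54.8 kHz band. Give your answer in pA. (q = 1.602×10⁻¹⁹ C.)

I_n = √(2qI·B)
2qI·B = 2 × 1.602×10⁻¹⁹ × 5.52×10⁻⁶ × 5.48×10⁴ = 9.69×10⁻²⁰ A²
I_n = √(9.69×10⁻²⁰) = 3.11×10⁻¹⁰ A = 311 pA

311 pA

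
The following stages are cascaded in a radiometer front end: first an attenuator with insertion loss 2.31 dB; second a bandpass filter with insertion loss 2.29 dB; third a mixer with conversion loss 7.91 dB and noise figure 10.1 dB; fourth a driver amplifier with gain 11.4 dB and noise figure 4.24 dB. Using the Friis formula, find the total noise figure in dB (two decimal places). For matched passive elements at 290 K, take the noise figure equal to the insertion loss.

Convert to linear (a loss of L dB is a gain of −L dB): F_i = 10^(NF_i/10), G_i = 10^(G_i,dB/10)
  Stage 1: F_1 = 10^(2.31/10) = 1.702, G_1 = 10^(−2.31/10) = 0.5875
  Stage 2: F_2 = 10^(2.29/10) = 1.694, G_2 = 10^(−2.29/10) = 0.5902
  Stage 3: F_3 = 10^(10.1/10) = 10.23, G_3 = 10^(−7.91/10) = 0.1618
  Stage 4: F_4 = 10^(4.24/10) = 2.655, G_4 = 10^(11.4/10) = 13.80
Friis cascade:
  F = 1.702 + (1.694 − 1)/0.5875 + (10.23 − 1)/0.3467 + (2.655 − 1)/0.05610 = 59.00
NF = 10 log₁₀(59.00) = 17.71 dB

17.71 dB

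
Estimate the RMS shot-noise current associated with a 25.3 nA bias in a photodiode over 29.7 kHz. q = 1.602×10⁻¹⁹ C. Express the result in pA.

I_n = √(2qI·B)
2qI·B = 2 × 1.602×10⁻¹⁹ × 2.53×10⁻⁸ × 2.97×10⁴ = 2.41×10⁻²² A²
I_n = √(2.41×10⁻²²) = 1.55×10⁻¹¹ A = 15.5 pA

15.5 pA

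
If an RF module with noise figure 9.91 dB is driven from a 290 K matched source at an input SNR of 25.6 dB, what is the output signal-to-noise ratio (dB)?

By definition F = SNR_in/SNR_out, so in dB: SNR_out = SNR_in − NF
SNR_out = 25.6 − 9.91 = 15.69 dB

15.69 dB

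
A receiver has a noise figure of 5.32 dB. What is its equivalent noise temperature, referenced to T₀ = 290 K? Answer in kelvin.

697 K

F = 10^(5.32/10) = 3.40408
T_e = (F − 1)·T₀ = (3.40408 − 1) × 290 = 697 K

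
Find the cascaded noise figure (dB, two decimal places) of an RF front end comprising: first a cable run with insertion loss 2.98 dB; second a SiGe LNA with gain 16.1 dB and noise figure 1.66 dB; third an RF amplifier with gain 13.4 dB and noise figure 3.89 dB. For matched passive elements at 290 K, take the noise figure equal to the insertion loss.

4.74 dB

Convert to linear (a loss of L dB is a gain of −L dB): F_i = 10^(NF_i/10), G_i = 10^(G_i,dB/10)
  Stage 1: F_1 = 10^(2.98/10) = 1.986, G_1 = 10^(−2.98/10) = 0.5035
  Stage 2: F_2 = 10^(1.66/10) = 1.466, G_2 = 10^(16.1/10) = 40.74
  Stage 3: F_3 = 10^(3.89/10) = 2.449, G_3 = 10^(13.4/10) = 21.88
Friis cascade:
  F = 1.986 + (1.466 − 1)/0.5035 + (2.449 − 1)/20.51 = 2.981
NF = 10 log₁₀(2.981) = 4.74 dB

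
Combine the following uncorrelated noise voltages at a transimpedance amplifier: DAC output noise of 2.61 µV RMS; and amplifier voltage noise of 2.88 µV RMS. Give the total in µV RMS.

3.89 µV

Uncorrelated sources add in power (mean-square): V_tot = √(ΣV_i²)
V_tot = √[(2.61×10⁻⁶)² + (2.88×10⁻⁶)²] = 3.89×10⁻⁶ V = 3.89 µV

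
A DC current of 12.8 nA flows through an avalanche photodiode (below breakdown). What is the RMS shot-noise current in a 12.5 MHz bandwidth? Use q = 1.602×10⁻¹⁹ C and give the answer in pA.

226 pA

I_n = √(2qI·B)
2qI·B = 2 × 1.602×10⁻¹⁹ × 1.28×10⁻⁸ × 1.25×10⁷ = 5.13×10⁻²⁰ A²
I_n = √(5.13×10⁻²⁰) = 2.26×10⁻¹⁰ A = 226 pA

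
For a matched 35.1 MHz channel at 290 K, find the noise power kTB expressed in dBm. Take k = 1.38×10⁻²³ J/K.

−98.5 dBm

P_n = kTB = 1.38×10⁻²³ × 290 × 3.51×10⁷ = 1.40×10⁻¹³ W
In dBm: 10 log₁₀(1.40×10⁻¹³ / 10⁻³) = −98.5 dBm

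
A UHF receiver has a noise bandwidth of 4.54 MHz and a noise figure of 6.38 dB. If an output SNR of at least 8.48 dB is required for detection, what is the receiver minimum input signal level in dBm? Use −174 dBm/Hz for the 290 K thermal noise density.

−92.6 dBm

Sensitivity = −174 + 10 log₁₀(B) + NF + SNR_min
= −174 + 66.57 + 6.38 + 8.48
= −92.57 dBm → −92.6 dBm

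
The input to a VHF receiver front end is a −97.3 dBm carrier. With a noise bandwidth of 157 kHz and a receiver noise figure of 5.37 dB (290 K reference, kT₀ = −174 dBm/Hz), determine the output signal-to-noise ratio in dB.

Noise floor: N = −174 + 10 log₁₀(B) + NF
10 log₁₀(1.57×10⁵) = 51.96 dB
N = −174 + 51.96 + 5.37 = −116.67 dBm
SNR = P_sig − N = −97.3 − (−116.67) = 19.37 dB → 19.4 dB

19.4 dB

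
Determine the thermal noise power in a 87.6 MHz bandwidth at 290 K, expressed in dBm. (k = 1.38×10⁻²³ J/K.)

P_n = kTB = 1.38×10⁻²³ × 290 × 8.76×10⁷ = 3.51×10⁻¹³ W
In dBm: 10 log₁₀(3.51×10⁻¹³ / 10⁻³) = −94.6 dBm

−94.6 dBm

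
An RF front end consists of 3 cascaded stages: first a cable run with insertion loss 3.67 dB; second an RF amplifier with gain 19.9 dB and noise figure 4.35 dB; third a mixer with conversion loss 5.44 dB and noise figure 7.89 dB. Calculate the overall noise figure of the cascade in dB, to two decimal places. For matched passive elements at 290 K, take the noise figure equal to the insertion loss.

Convert to linear (a loss of L dB is a gain of −L dB): F_i = 10^(NF_i/10), G_i = 10^(G_i,dB/10)
  Stage 1: F_1 = 10^(3.67/10) = 2.328, G_1 = 10^(−3.67/10) = 0.4295
  Stage 2: F_2 = 10^(4.35/10) = 2.723, G_2 = 10^(19.9/10) = 97.72
  Stage 3: F_3 = 10^(7.89/10) = 6.152, G_3 = 10^(−5.44/10) = 0.2858
Friis cascade:
  F = 2.328 + (2.723 − 1)/0.4295 + (6.152 − 1)/41.98 = 6.461
NF = 10 log₁₀(6.461) = 8.10 dB

8.10 dB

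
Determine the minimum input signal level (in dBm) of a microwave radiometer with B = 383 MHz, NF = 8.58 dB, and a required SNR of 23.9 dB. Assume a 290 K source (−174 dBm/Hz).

Sensitivity = −174 + 10 log₁₀(B) + NF + SNR_min
= −174 + 85.83 + 8.58 + 23.9
= −55.69 dBm → −55.7 dBm

−55.7 dBm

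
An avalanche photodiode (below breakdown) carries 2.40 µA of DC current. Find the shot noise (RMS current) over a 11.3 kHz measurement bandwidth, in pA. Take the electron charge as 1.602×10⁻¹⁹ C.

93.2 pA

I_n = √(2qI·B)
2qI·B = 2 × 1.602×10⁻¹⁹ × 2.40×10⁻⁶ × 1.13×10⁴ = 8.69×10⁻²¹ A²
I_n = √(8.69×10⁻²¹) = 9.32×10⁻¹¹ A = 93.2 pA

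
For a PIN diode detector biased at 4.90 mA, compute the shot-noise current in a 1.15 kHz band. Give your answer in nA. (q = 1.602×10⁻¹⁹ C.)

I_n = √(2qI·B)
2qI·B = 2 × 1.602×10⁻¹⁹ × 4.90×10⁻³ × 1.15×10³ = 1.81×10⁻¹⁸ A²
I_n = √(1.81×10⁻¹⁸) = 1.34×10⁻⁹ A = 1.34 nA

1.34 nA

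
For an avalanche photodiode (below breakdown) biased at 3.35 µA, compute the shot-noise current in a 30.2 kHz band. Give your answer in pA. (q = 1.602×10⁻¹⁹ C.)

180 pA

I_n = √(2qI·B)
2qI·B = 2 × 1.602×10⁻¹⁹ × 3.35×10⁻⁶ × 3.02×10⁴ = 3.24×10⁻²⁰ A²
I_n = √(3.24×10⁻²⁰) = 1.80×10⁻¹⁰ A = 180 pA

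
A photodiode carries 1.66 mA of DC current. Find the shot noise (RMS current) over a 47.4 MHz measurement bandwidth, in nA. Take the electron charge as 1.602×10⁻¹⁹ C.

159 nA

I_n = √(2qI·B)
2qI·B = 2 × 1.602×10⁻¹⁹ × 1.66×10⁻³ × 4.74×10⁷ = 2.52×10⁻¹⁴ A²
I_n = √(2.52×10⁻¹⁴) = 1.59×10⁻⁷ A = 159 nA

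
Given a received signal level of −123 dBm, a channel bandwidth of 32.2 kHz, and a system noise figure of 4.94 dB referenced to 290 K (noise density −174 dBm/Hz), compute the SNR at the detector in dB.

Noise floor: N = −174 + 10 log₁₀(B) + NF
10 log₁₀(3.22×10⁴) = 45.08 dB
N = −174 + 45.08 + 4.94 = −123.98 dBm
SNR = P_sig − N = −123 − (−123.98) = 0.98 dB → 1.0 dB

1.0 dB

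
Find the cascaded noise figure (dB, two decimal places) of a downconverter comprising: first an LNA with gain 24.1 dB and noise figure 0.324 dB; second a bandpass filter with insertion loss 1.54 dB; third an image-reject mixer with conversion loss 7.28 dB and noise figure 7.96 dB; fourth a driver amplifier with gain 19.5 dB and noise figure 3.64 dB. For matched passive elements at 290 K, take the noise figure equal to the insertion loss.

Convert to linear (a loss of L dB is a gain of −L dB): F_i = 10^(NF_i/10), G_i = 10^(G_i,dB/10)
  Stage 1: F_1 = 10^(0.324/10) = 1.077, G_1 = 10^(24.1/10) = 257.0
  Stage 2: F_2 = 10^(1.54/10) = 1.426, G_2 = 10^(−1.54/10) = 0.7015
  Stage 3: F_3 = 10^(7.96/10) = 6.252, G_3 = 10^(−7.28/10) = 0.1871
  Stage 4: F_4 = 10^(3.64/10) = 2.312, G_4 = 10^(19.5/10) = 89.13
Friis cascade:
  F = 1.077 + (1.426 − 1)/257.0 + (6.252 − 1)/180.3 + (2.312 − 1)/33.73 = 1.147
NF = 10 log₁₀(1.147) = 0.60 dB

0.60 dB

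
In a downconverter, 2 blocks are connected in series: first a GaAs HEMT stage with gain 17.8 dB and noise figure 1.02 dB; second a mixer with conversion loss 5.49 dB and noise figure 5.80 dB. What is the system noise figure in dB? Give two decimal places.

1.18 dB

Convert to linear (a loss of L dB is a gain of −L dB): F_i = 10^(NF_i/10), G_i = 10^(G_i,dB/10)
  Stage 1: F_1 = 10^(1.02/10) = 1.265, G_1 = 10^(17.8/10) = 60.26
  Stage 2: F_2 = 10^(5.80/10) = 3.802, G_2 = 10^(−5.49/10) = 0.2825
Friis cascade:
  F = 1.265 + (3.802 − 1)/60.26 = 1.311
NF = 10 log₁₀(1.311) = 1.18 dB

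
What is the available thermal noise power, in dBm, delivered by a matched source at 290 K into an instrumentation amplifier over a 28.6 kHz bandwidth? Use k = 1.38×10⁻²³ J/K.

−129.4 dBm

P_n = kTB = 1.38×10⁻²³ × 290 × 2.86×10⁴ = 1.14×10⁻¹⁶ W
In dBm: 10 log₁₀(1.14×10⁻¹⁶ / 10⁻³) = −129.4 dBm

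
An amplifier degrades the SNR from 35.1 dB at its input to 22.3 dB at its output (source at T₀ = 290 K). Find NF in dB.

NF (dB) = SNR_in(dB) − SNR_out(dB) when the source is at T₀
NF = 35.1 − 22.3 = 12.8 dB

12.8 dB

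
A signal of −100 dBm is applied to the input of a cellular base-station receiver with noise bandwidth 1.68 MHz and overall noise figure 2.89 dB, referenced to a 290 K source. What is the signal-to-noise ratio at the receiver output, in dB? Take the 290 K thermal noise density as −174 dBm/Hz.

8.9 dB

Noise floor: N = −174 + 10 log₁₀(B) + NF
10 log₁₀(1.68×10⁶) = 62.25 dB
N = −174 + 62.25 + 2.89 = −108.86 dBm
SNR = P_sig − N = −100 − (−108.86) = 8.86 dB → 8.9 dB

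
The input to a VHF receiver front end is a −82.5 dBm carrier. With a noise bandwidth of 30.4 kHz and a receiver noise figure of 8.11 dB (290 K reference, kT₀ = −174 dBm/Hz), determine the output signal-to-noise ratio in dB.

38.6 dB

Noise floor: N = −174 + 10 log₁₀(B) + NF
10 log₁₀(3.04×10⁴) = 44.83 dB
N = −174 + 44.83 + 8.11 = −121.06 dBm
SNR = P_sig − N = −82.5 − (−121.06) = 38.56 dB → 38.6 dB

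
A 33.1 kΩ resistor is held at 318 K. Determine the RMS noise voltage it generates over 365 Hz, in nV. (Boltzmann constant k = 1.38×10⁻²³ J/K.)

461 nV

V_n = √(4kTRB)
4kTRB = 4 × 1.38×10⁻²³ × 318 × 3.31×10⁴ × 3.65×10² = 2.12×10⁻¹³ V²
V_n = √(2.12×10⁻¹³) = 4.61×10⁻⁷ V = 461 nV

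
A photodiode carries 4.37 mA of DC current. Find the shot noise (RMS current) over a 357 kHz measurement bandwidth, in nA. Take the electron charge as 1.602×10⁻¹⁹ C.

I_n = √(2qI·B)
2qI·B = 2 × 1.602×10⁻¹⁹ × 4.37×10⁻³ × 3.57×10⁵ = 5.00×10⁻¹⁶ A²
I_n = √(5.00×10⁻¹⁶) = 2.24×10⁻⁸ A = 22.4 nA

22.4 nA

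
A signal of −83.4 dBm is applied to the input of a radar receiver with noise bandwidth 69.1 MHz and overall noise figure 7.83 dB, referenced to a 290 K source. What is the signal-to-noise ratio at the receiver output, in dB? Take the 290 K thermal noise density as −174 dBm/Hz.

Noise floor: N = −174 + 10 log₁₀(B) + NF
10 log₁₀(6.91×10⁷) = 78.39 dB
N = −174 + 78.39 + 7.83 = −87.78 dBm
SNR = P_sig − N = −83.4 − (−87.78) = 4.38 dB → 4.4 dB

4.4 dB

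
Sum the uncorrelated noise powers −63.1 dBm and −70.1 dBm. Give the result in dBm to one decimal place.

−62.3 dBm

Convert to linear, add, convert back:
P₁ = 4.90×10⁻¹⁰ W, P₂ = 9.77×10⁻¹¹ W
P_tot = 5.88×10⁻¹⁰ W → 10 log₁₀(P_tot / 10⁻³) = −62.3 dBm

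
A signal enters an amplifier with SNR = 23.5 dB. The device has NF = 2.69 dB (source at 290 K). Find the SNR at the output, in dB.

20.81 dB

By definition F = SNR_in/SNR_out, so in dB: SNR_out = SNR_in − NF
SNR_out = 23.5 − 2.69 = 20.81 dB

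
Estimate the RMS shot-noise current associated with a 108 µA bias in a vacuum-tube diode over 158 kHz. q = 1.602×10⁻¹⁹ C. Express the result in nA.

I_n = √(2qI·B)
2qI·B = 2 × 1.602×10⁻¹⁹ × 1.08×10⁻⁴ × 1.58×10⁵ = 5.47×10⁻¹⁸ A²
I_n = √(5.47×10⁻¹⁸) = 2.34×10⁻⁹ A = 2.34 nA

2.34 nA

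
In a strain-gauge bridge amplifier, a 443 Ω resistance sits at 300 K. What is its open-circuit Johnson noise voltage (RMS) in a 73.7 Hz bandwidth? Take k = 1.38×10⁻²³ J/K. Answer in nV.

V_n = √(4kTRB)
4kTRB = 4 × 1.38×10⁻²³ × 300 × 4.43×10² × 7.37×10¹ = 5.41×10⁻¹⁶ V²
V_n = √(5.41×10⁻¹⁶) = 2.33×10⁻⁸ V = 23.3 nV

23.3 nV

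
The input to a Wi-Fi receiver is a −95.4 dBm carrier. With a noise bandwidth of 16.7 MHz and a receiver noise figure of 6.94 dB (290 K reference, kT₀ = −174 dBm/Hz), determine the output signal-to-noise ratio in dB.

Noise floor: N = −174 + 10 log₁₀(B) + NF
10 log₁₀(1.67×10⁷) = 72.23 dB
N = −174 + 72.23 + 6.94 = −94.83 dBm
SNR = P_sig − N = −95.4 − (−94.83) = −0.57 dB → −0.6 dB

−0.6 dB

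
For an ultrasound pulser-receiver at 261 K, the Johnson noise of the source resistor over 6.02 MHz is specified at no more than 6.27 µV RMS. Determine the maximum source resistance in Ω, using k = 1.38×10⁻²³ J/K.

453 Ω

Johnson–Nyquist: V_n = √(4kTRB) ⇒ R = V_n² / (4kTB)
4kTB = 4 × 1.38×10⁻²³ × 261 × 6.02×10⁶ = 8.67×10⁻¹⁴
R = (6.27×10⁻⁶)² / 8.67×10⁻¹⁴ = 4.53×10² Ω = 453 Ω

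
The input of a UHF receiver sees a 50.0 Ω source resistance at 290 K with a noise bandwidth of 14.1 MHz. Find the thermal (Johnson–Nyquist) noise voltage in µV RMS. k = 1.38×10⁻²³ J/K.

V_n = √(4kTRB)
4kTRB = 4 × 1.38×10⁻²³ × 290 × 5.00×10¹ × 1.41×10⁷ = 1.13×10⁻¹¹ V²
V_n = √(1.13×10⁻¹¹) = 3.36×10⁻⁶ V = 3.36 µV

3.36 µV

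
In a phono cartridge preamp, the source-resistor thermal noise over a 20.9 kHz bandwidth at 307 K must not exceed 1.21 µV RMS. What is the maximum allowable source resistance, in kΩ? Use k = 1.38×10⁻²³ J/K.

Johnson–Nyquist: V_n = √(4kTRB) ⇒ R = V_n² / (4kTB)
4kTB = 4 × 1.38×10⁻²³ × 307 × 2.09×10⁴ = 3.54×10⁻¹⁶
R = (1.21×10⁻⁶)² / 3.54×10⁻¹⁶ = 4.13×10³ Ω = 4.13 kΩ

4.13 kΩ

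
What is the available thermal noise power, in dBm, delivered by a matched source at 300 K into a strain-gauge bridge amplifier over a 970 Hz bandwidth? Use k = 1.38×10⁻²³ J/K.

P_n = kTB = 1.38×10⁻²³ × 300 × 9.70×10² = 4.02×10⁻¹⁸ W
In dBm: 10 log₁₀(4.02×10⁻¹⁸ / 10⁻³) = −144.0 dBm

−144.0 dBm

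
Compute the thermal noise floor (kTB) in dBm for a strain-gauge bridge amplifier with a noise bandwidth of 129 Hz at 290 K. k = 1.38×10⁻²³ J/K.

P_n = kTB = 1.38×10⁻²³ × 290 × 1.29×10² = 5.16×10⁻¹⁹ W
In dBm: 10 log₁₀(5.16×10⁻¹⁹ / 10⁻³) = −152.9 dBm

−152.9 dBm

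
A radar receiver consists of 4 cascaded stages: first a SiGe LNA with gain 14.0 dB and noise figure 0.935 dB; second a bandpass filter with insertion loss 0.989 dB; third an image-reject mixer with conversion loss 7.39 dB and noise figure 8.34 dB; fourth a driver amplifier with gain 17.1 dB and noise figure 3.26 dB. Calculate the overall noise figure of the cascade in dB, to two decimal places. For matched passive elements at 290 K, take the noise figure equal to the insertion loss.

2.67 dB

Convert to linear (a loss of L dB is a gain of −L dB): F_i = 10^(NF_i/10), G_i = 10^(G_i,dB/10)
  Stage 1: F_1 = 10^(0.935/10) = 1.240, G_1 = 10^(14.0/10) = 25.12
  Stage 2: F_2 = 10^(0.989/10) = 1.256, G_2 = 10^(−0.989/10) = 0.7963
  Stage 3: F_3 = 10^(8.34/10) = 6.823, G_3 = 10^(−7.39/10) = 0.1824
  Stage 4: F_4 = 10^(3.26/10) = 2.118, G_4 = 10^(17.1/10) = 51.29
Friis cascade:
  F = 1.240 + (1.256 − 1)/25.12 + (6.823 − 1)/20.00 + (2.118 − 1)/3.648 = 1.848
NF = 10 log₁₀(1.848) = 2.67 dB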